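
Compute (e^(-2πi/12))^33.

Since ω_12^12 = 1, powers reduce modulo 12.
33 mod 12 = 9
So ω_12^33 = ω_12^9 = e^(-2πi·9/12)

ω_12^33 = ω_12^9 = 1i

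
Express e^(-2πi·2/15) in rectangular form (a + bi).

ω_15^2 = e^(-2πi·2/15)
= cos(-2π·2/15) + i·sin(-2π·2/15)
= cos(-4π/15) + i·sin(-4π/15)

ω_15^2 = cos(-4π/15) + i·sin(-4π/15) = 0.6691-0.7431i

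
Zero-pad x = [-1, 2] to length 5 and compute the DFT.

Original 2-point DFT: [1, -3]
Zero-padded 5-point DFT provides frequency interpolation.

DFT_5([x, 0, ...]) = [1, -0.3820-1.9021i, -2.6180-1.1756i, -2.6180+1.1756i, -0.3820+1.9021i]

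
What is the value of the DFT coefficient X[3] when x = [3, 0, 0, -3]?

X[3] = Σ(n=0 to 3) x[n] · ω_4^(3n) where ω_4 = e^(-2πi/4)
= (3)·ω_4^0 + (0)·ω_4^3 + (0)·ω_4^6 + (-3)·ω_4^9

X[3] = 3+3i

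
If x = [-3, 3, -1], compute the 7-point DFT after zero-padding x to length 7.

Original 3-point DFT: [-1, -4.0000-3.4641i, -4.0000+3.4641i]
Zero-padded 7-point DFT provides frequency interpolation.

DFT_7([x, 0, ...]) = [-1, -0.9070-1.3706i, -2.7666-3.3587i, -6.3264-2.0835i, -6.3264+2.0835i, -2.7666+3.3587i, -0.9070+1.3706i]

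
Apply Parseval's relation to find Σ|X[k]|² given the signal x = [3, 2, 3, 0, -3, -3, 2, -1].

Parseval: Σ|x[n]|² = (1/N)Σ|X[k]|², so Σ|X[k]|² = N·Σ|x[n]|² = 8·45.0000

Σ|X[k]|² = N·Σ|x[n]|² = 8·45.0000 = 360.0000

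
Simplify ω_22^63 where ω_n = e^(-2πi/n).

Since ω_22^22 = 1, powers reduce modulo 22.
63 mod 22 = 19
So ω_22^63 = ω_22^19 = e^(-2πi·19/22)

ω_22^63 = ω_22^19 = 0.6549+0.7557i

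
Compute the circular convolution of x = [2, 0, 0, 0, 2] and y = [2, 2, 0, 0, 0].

(x ⊛ y)[n] = Σ(m=0 to 4) x[m] · y[(n-m) mod 5]

Computing each output sample:
(x ⊛ y)[0] = 8
(x ⊛ y)[1] = 4
(x ⊛ y)[2] = 0
(x ⊛ y)[3] = 0
(x ⊛ y)[4] = 4

x ⊛ y = [8, 4, 0, 0, 4]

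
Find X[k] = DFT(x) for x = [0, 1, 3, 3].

X[k] = Σ(n=0 to 3) x[n] · ω_4^(nk)
where ω_4 = e^(-2πi/4)

Computing each X[k]:
X[0] = 7
X[1] = -3+2i
X[2] = -1
X[3] = -3-2i

X = [7, -3+2i, -1, -3-2i]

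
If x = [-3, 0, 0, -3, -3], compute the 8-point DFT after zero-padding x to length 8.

Original 5-point DFT: [-9, -1.5000-4.6165i, -1.5000+1.0898i, -1.5000-1.0898i, -1.5000+4.6165i]
Zero-padded 8-point DFT provides frequency interpolation.

DFT_8([x, 0, ...]) = [-9, 2.1213+2.1213i, -6-3i, -2.1213+2.1213i, -3, -2.1213-2.1213i, -6+3i, 2.1213-2.1213i]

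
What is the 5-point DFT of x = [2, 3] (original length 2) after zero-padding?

Original 2-point DFT: [5, -1]
Zero-padded 5-point DFT provides frequency interpolation.

DFT_5([x, 0, ...]) = [5, 2.9271-2.8532i, -0.4271-1.7634i, -0.4271+1.7634i, 2.9271+2.8532i]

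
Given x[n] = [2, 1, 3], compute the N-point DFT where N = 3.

X[k] = Σ(n=0 to 2) x[n] · ω_3^(nk)
where ω_3 = e^(-2πi/3)

Computing each X[k]:
X[0] = 6
X[1] = 1.7321i
X[2] = -1.7321i

X = [6, 1.7321i, -1.7321i]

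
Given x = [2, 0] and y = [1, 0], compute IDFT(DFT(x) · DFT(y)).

(x ⊛ y)[n] = Σ(m=0 to 1) x[m] · y[(n-m) mod 2]

Computing each output sample:
(x ⊛ y)[0] = 2
(x ⊛ y)[1] = 0

x ⊛ y = [2, 0]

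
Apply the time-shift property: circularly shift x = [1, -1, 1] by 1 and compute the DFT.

Time shift by 1: X_shifted[k] = ω_3^(1k) · X[k]
Shifted x = [1, 1, -1]

DFT(x[n-1]) = [1, 1.0000-1.7321i, 1.0000+1.7321i]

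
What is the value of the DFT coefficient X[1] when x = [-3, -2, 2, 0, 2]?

X[1] = Σ(n=0 to 4) x[n] · ω_5^(1n) where ω_5 = e^(-2πi/5)
= (-3)·ω_5^0 + (-2)·ω_5^1 + (2)·ω_5^2 + (0)·ω_5^3 + (2)·ω_5^4

X[1] = -4.6180+2.6287i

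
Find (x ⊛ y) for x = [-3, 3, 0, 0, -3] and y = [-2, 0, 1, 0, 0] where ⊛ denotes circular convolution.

(x ⊛ y)[n] = Σ(m=0 to 4) x[m] · y[(n-m) mod 5]

Computing each output sample:
(x ⊛ y)[0] = 6
(x ⊛ y)[1] = -9
(x ⊛ y)[2] = -3
(x ⊛ y)[3] = 3
(x ⊛ y)[4] = 6

x ⊛ y = [6, -9, -3, 3, 6]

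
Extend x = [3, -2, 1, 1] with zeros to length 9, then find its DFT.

Original 4-point DFT: [3, 2+3i, 5, 2-3i]
Zero-padded 9-point DFT provides frequency interpolation.

DFT_9([x, 0, ...]) = [3, 1.1416-0.5653i, 1.2130+2.4936i, 4.5000+2.5981i, 5.1454+0.4608i, 5.1454-0.4608i, 4.5000-2.5981i, 1.2130-2.4936i, 1.1416+0.5653i]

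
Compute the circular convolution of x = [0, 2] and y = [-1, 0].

(x ⊛ y)[n] = Σ(m=0 to 1) x[m] · y[(n-m) mod 2]

Computing each output sample:
(x ⊛ y)[0] = 0
(x ⊛ y)[1] = -2

x ⊛ y = [0, -2]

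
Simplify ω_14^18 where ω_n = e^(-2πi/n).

Since ω_14^14 = 1, powers reduce modulo 14.
18 mod 14 = 4
So ω_14^18 = ω_14^4 = e^(-2πi·4/14)

ω_14^18 = ω_14^4 = -0.2225-0.9749i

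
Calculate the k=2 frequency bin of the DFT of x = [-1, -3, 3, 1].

X[2] = Σ(n=0 to 3) x[n] · ω_4^(2n) where ω_4 = e^(-2πi/4)
= (-1)·ω_4^0 + (-3)·ω_4^2 + (3)·ω_4^4 + (1)·ω_4^6

X[2] = 4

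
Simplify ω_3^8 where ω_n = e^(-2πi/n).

Since ω_3^3 = 1, powers reduce modulo 3.
8 mod 3 = 2
So ω_3^8 = ω_3^2 = e^(-2πi·2/3)

ω_3^8 = ω_3^2 = -0.5000+0.8660i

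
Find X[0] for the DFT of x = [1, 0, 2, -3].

X[0] = Σ(n=0 to 3) x[n] · ω_4^0 = Σ x[n]
= (1) + (0) + (2) + (-3)

X[0] = 0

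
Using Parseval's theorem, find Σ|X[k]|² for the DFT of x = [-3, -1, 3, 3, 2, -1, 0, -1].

Parseval: Σ|x[n]|² = (1/N)Σ|X[k]|², so Σ|X[k]|² = N·Σ|x[n]|² = 8·34.0000

Σ|X[k]|² = N·Σ|x[n]|² = 8·34.0000 = 272.0000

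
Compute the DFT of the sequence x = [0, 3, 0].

X[k] = Σ(n=0 to 2) x[n] · ω_3^(nk)
where ω_3 = e^(-2πi/3)

Computing each X[k]:
X[0] = 3
X[1] = -1.5000-2.5981i
X[2] = -1.5000+2.5981i

X = [3, -1.5000-2.5981i, -1.5000+2.5981i]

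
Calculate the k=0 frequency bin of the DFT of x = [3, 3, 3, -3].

X[0] = Σ(n=0 to 3) x[n] · ω_4^0 = Σ x[n]
= (3) + (3) + (3) + (-3)

X[0] = 6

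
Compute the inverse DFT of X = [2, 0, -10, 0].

x[n] = (1/4) Σ(k=0 to 3) X[k] · e^(2πikn/4)

Computing each x[n]:
x[0] = -2
x[1] = 3
x[2] = -2
x[3] = 3

x = [-2, 3, -2, 3]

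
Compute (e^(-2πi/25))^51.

Since ω_25^25 = 1, powers reduce modulo 25.
51 mod 25 = 1
So ω_25^51 = ω_25^1 = e^(-2πi·1/25)

ω_25^51 = ω_25^1 = 0.9686-0.2487i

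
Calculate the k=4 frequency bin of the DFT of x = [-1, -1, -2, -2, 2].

X[4] = Σ(n=0 to 4) x[n] · ω_5^(4n) where ω_5 = e^(-2πi/5)
= (-1)·ω_5^0 + (-1)·ω_5^4 + (-2)·ω_5^8 + (-2)·ω_5^12 + (2)·ω_5^16

X[4] = 2.5451-2.8532i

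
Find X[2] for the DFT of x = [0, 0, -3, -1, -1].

X[2] = Σ(n=0 to 4) x[n] · ω_5^(2n) where ω_5 = e^(-2πi/5)
= (0)·ω_5^0 + (0)·ω_5^2 + (-3)·ω_5^4 + (-1)·ω_5^6 + (-1)·ω_5^8

X[2] = -0.4271-2.4899i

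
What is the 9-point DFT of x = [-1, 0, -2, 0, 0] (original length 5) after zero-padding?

Original 5-point DFT: [-3, 0.6180+1.1756i, -1.6180-1.9021i, -1.6180+1.9021i, 0.6180-1.1756i]
Zero-padded 9-point DFT provides frequency interpolation.

DFT_9([x, 0, ...]) = [-3, -1.3473+1.9696i, 0.8794+0.6840i, -1.7321i, -2.5321-1.2856i, -2.5321+1.2856i, 1.7321i, 0.8794-0.6840i, -1.3473-1.9696i]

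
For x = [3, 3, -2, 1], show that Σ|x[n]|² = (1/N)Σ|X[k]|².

Time domain:
Σ|x[n]|² = |3|² + |3|² + |-2|² + |1|² = 23.0000

Frequency domain:
(1/4)Σ|X[k]|² = (1/4)(|5|² + |5-2i|² + |-3|² + |5+2i|²) = (1/4)·92.0000 = 23.0000

Both sides agree, confirming Parseval's theorem.

Σ|x[n]|² = (1/N)Σ|X[k]|² = 23.0000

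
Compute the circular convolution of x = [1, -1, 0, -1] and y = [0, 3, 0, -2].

(x ⊛ y)[n] = Σ(m=0 to 3) x[m] · y[(n-m) mod 4]

Computing each output sample:
(x ⊛ y)[0] = -1
(x ⊛ y)[1] = 3
(x ⊛ y)[2] = -1
(x ⊛ y)[3] = -2

x ⊛ y = [-1, 3, -1, -2]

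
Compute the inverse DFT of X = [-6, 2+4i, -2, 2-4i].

x[n] = (1/4) Σ(k=0 to 3) X[k] · e^(2πikn/4)

Computing each x[n]:
x[0] = -1
x[1] = -3
x[2] = -3
x[3] = 1

x = [-1, -3, -3, 1]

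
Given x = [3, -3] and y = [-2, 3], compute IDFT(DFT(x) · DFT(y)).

(x ⊛ y)[n] = Σ(m=0 to 1) x[m] · y[(n-m) mod 2]

Computing each output sample:
(x ⊛ y)[0] = -15
(x ⊛ y)[1] = 15

x ⊛ y = [-15, 15]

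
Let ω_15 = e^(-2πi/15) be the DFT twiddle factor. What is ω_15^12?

ω_15^12 = e^(-2πi·12/15)
= cos(-2π·12/15) + i·sin(-2π·12/15)
= cos(-24π/15) + i·sin(-24π/15)

ω_15^12 = cos(-24π/15) + i·sin(-24π/15) = 0.3090+0.9511i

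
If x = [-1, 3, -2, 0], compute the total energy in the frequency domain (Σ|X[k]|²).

Parseval: Σ|x[n]|² = (1/N)Σ|X[k]|², so Σ|X[k]|² = N·Σ|x[n]|² = 4·14.0000

Σ|X[k]|² = N·Σ|x[n]|² = 4·14.0000 = 56.0000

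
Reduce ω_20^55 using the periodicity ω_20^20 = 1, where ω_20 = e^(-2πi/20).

Since ω_20^20 = 1, powers reduce modulo 20.
55 mod 20 = 15
So ω_20^55 = ω_20^15 = e^(-2πi·15/20)

ω_20^55 = ω_20^15 = 1i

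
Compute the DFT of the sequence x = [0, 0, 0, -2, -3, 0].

X[k] = Σ(n=0 to 5) x[n] · ω_6^(nk)
where ω_6 = e^(-2πi/6)

Computing each X[k]:
X[0] = -5
X[1] = 3.5000-2.5981i
X[2] = -0.5000+2.5981i
X[3] = -1
X[4] = -0.5000-2.5981i
X[5] = 3.5000+2.5981i

X = [-5, 3.5000-2.5981i, -0.5000+2.5981i, -1, -0.5000-2.5981i, 3.5000+2.5981i]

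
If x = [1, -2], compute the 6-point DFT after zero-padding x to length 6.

Original 2-point DFT: [-1, 3]
Zero-padded 6-point DFT provides frequency interpolation.

DFT_6([x, 0, ...]) = [-1, 1.7321i, 2.0000+1.7321i, 3, 2.0000-1.7321i, -1.7321i]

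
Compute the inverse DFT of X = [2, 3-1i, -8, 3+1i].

x[n] = (1/4) Σ(k=0 to 3) X[k] · e^(2πikn/4)

Computing each x[n]:
x[0] = 0
x[1] = 3
x[2] = -3
x[3] = 2

x = [0, 3, -3, 2]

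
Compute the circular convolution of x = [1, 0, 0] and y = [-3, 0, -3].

(x ⊛ y)[n] = Σ(m=0 to 2) x[m] · y[(n-m) mod 3]

Computing each output sample:
(x ⊛ y)[0] = -3
(x ⊛ y)[1] = 0
(x ⊛ y)[2] = -3

x ⊛ y = [-3, 0, -3]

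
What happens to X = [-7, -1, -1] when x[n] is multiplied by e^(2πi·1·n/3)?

Modulation property: DFT(ω_3^(-1n)·x[n]) = X[(k-1) mod 3], so circularly shift X by 1 positions.

X[k-1] = [-1, -7, -1]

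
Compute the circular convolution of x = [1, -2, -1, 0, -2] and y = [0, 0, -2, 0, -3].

(x ⊛ y)[n] = Σ(m=0 to 4) x[m] · y[(n-m) mod 5]

Computing each output sample:
(x ⊛ y)[0] = 6
(x ⊛ y)[1] = 7
(x ⊛ y)[2] = -2
(x ⊛ y)[3] = 10
(x ⊛ y)[4] = -1

x ⊛ y = [6, 7, -2, 10, -1]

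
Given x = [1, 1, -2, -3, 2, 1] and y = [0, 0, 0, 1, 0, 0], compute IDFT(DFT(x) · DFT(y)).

(x ⊛ y)[n] = Σ(m=0 to 5) x[m] · y[(n-m) mod 6]

Computing each output sample:
(x ⊛ y)[0] = -3
(x ⊛ y)[1] = 2
(x ⊛ y)[2] = 1
(x ⊛ y)[3] = 1
(x ⊛ y)[4] = 1
(x ⊛ y)[5] = -2

x ⊛ y = [-3, 2, 1, 1, 1, -2]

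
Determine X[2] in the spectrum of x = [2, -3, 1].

X[2] = Σ(n=0 to 2) x[n] · ω_3^(2n) where ω_3 = e^(-2πi/3)
= (2)·ω_3^0 + (-3)·ω_3^2 + (1)·ω_3^4

X[2] = 3.0000-3.4641i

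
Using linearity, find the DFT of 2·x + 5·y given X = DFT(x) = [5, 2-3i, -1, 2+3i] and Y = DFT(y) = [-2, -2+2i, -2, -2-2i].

By linearity: DFT(2x + 5y) = 2·DFT(x) + 5·DFT(y)
= 2·[5, 2-3i, -1, 2+3i] + 5·[-2, -2+2i, -2, -2-2i]

Computing element-wise:
Z[0] = 2·(5) + 5·(-2) = 0
Z[1] = 2·(2-3i) + 5·(-2+2i) = -6+4i
Z[2] = 2·(-1) + 5·(-2) = -12
Z[3] = 2·(2+3i) + 5·(-2-2i) = -6-4i

DFT(2x + 5y) = 2·X + 5·Y = [0, -6+4i, -12, -6-4i]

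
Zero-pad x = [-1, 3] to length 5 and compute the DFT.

Original 2-point DFT: [2, -4]
Zero-padded 5-point DFT provides frequency interpolation.

DFT_5([x, 0, ...]) = [2, -0.0729-2.8532i, -3.4271-1.7634i, -3.4271+1.7634i, -0.0729+2.8532i]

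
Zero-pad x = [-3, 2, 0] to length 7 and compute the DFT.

Original 3-point DFT: [-1, -4.0000-1.7321i, -4.0000+1.7321i]
Zero-padded 7-point DFT provides frequency interpolation.

DFT_7([x, 0, ...]) = [-1, -1.7530-1.5637i, -3.4450-1.9499i, -4.8019-0.8678i, -4.8019+0.8678i, -3.4450+1.9499i, -1.7530+1.5637i]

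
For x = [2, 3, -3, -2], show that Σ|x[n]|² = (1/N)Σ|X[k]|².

Time domain:
Σ|x[n]|² = |2|² + |3|² + |-3|² + |-2|² = 26.0000

Frequency domain:
(1/4)Σ|X[k]|² = (1/4)(|0|² + |5-5i|² + |-2|² + |5+5i|²) = (1/4)·104.0000 = 26.0000

Both sides agree, confirming Parseval's theorem.

Σ|x[n]|² = (1/N)Σ|X[k]|² = 26.0000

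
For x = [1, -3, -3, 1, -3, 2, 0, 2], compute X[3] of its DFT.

X[3] = Σ(n=0 to 7) x[n] · ω_8^(3n) where ω_8 = e^(-2πi/8)
= (1)·ω_8^0 + (-3)·ω_8^3 + (-3)·ω_8^6 + (1)·ω_8^9 + (-3)·ω_8^12 + (2)·ω_8^15 + (0)·ω_8^18 + (2)·ω_8^21

X[3] = 6.8284+1.2426i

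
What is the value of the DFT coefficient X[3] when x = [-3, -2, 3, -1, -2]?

X[3] = Σ(n=0 to 4) x[n] · ω_5^(3n) where ω_5 = e^(-2πi/5)
= (-3)·ω_5^0 + (-2)·ω_5^3 + (3)·ω_5^6 + (-1)·ω_5^9 + (-2)·ω_5^12

X[3] = 0.8541-3.8042i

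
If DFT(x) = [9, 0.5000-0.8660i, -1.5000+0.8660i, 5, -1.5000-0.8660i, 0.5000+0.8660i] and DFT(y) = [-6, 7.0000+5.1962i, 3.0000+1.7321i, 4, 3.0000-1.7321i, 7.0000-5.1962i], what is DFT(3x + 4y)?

By linearity: DFT(3x + 4y) = 3·DFT(x) + 4·DFT(y)
= 3·[9, 0.5000-0.8660i, -1.5000+0.8660i, 5, -1.5000-0.8660i, 0.5000+0.8660i] + 4·[-6, 7.0000+5.1962i, 3.0000+1.7321i, 4, 3.0000-1.7321i, 7.0000-5.1962i]

Computing element-wise:
Z[0] = 3·(9) + 4·(-6) = 3
Z[1] = 3·(0.5000-0.8660i) + 4·(7.0000+5.1962i) = 29.5000+18.1868i
Z[2] = 3·(-1.5000+0.8660i) + 4·(3.0000+1.7321i) = 7.5000+9.5264i
Z[3] = 3·(5) + 4·(4) = 31
Z[4] = 3·(-1.5000-0.8660i) + 4·(3.0000-1.7321i) = 7.5000-9.5264i
Z[5] = 3·(0.5000+0.8660i) + 4·(7.0000-5.1962i) = 29.5000-18.1868i

DFT(3x + 4y) = 3·X + 4·Y = [3, 29.5000+18.1868i, 7.5000+9.5264i, 31, 7.5000-9.5264i, 29.5000-18.1868i]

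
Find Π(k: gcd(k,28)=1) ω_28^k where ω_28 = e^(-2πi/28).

The primitive 28th roots of unity are ω_28^k for k coprime to 28: k ∈ {1, 3, 5, 9, 11, 13, 15, 17, 19, 23, 25, 27}
Their product equals the constant term of the cyclotomic polynomial Φ_28(x) up to sign.
For n ≥ 3, the product of all primitive nth roots of unity is 1. (For n=1 it is 1; for n=2 it is -1.)

1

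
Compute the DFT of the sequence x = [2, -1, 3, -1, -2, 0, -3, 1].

X[k] = Σ(n=0 to 7) x[n] · ω_8^(nk)
where ω_8 = e^(-2πi/8)

Computing each X[k]:
X[0] = -1
X[1] = 4.7071-3.8787i
X[2] = 1i
X[3] = 3.2929+8.1213i
X[4] = 1
X[5] = 3.2929-8.1213i
X[6] = -1i
X[7] = 4.7071+3.8787i

X = [-1, 4.7071-3.8787i, 1i, 3.2929+8.1213i, 1, 3.2929-8.1213i, -1i, 4.7071+3.8787i]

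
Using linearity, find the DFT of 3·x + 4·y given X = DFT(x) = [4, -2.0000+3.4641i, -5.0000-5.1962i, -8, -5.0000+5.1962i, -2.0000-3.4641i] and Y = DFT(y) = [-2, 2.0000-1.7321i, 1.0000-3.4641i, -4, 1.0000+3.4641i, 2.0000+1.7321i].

By linearity: DFT(3x + 4y) = 3·DFT(x) + 4·DFT(y)
= 3·[4, -2.0000+3.4641i, -5.0000-5.1962i, -8, -5.0000+5.1962i, -2.0000-3.4641i] + 4·[-2, 2.0000-1.7321i, 1.0000-3.4641i, -4, 1.0000+3.4641i, 2.0000+1.7321i]

Computing element-wise:
Z[0] = 3·(4) + 4·(-2) = 4
Z[1] = 3·(-2.0000+3.4641i) + 4·(2.0000-1.7321i) = 2.0000+3.4639i
Z[2] = 3·(-5.0000-5.1962i) + 4·(1.0000-3.4641i) = -11.0000-29.4450i
Z[3] = 3·(-8) + 4·(-4) = -40
Z[4] = 3·(-5.0000+5.1962i) + 4·(1.0000+3.4641i) = -11.0000+29.4450i
Z[5] = 3·(-2.0000-3.4641i) + 4·(2.0000+1.7321i) = 2.0000-3.4639i

DFT(3x + 4y) = 3·X + 4·Y = [4, 2.0000+3.4639i, -11.0000-29.4450i, -40, -11.0000+29.4450i, 2.0000-3.4639i]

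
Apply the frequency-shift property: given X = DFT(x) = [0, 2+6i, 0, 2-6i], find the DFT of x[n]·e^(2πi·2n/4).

Modulation property: DFT(ω_4^(-2n)·x[n]) = X[(k-2) mod 4], so circularly shift X by 2 positions.

X[k-2] = [0, 2-6i, 0, 2+6i]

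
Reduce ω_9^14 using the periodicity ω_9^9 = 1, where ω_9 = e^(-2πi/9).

Since ω_9^9 = 1, powers reduce modulo 9.
14 mod 9 = 5
So ω_9^14 = ω_9^5 = e^(-2πi·5/9)

ω_9^14 = ω_9^5 = -0.9397+0.3420i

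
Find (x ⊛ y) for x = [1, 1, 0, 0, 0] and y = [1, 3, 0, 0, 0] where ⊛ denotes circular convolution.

(x ⊛ y)[n] = Σ(m=0 to 4) x[m] · y[(n-m) mod 5]

Computing each output sample:
(x ⊛ y)[0] = 1
(x ⊛ y)[1] = 4
(x ⊛ y)[2] = 3
(x ⊛ y)[3] = 0
(x ⊛ y)[4] = 0

x ⊛ y = [1, 4, 3, 0, 0]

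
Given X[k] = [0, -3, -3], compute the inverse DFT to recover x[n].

x[n] = (1/3) Σ(k=0 to 2) X[k] · e^(2πikn/3)

Computing each x[n]:
x[0] = -2
x[1] = 1
x[2] = 1

x = [-2, 1, 1]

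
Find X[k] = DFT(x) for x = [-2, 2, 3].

X[k] = Σ(n=0 to 2) x[n] · ω_3^(nk)
where ω_3 = e^(-2πi/3)

Computing each X[k]:
X[0] = 3
X[1] = -4.5000+0.8660i
X[2] = -4.5000-0.8660i

X = [3, -4.5000+0.8660i, -4.5000-0.8660i]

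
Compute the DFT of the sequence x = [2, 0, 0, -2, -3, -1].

X[k] = Σ(n=0 to 5) x[n] · ω_6^(nk)
where ω_6 = e^(-2πi/6)

Computing each X[k]:
X[0] = -4
X[1] = 5.0000-3.4641i
X[2] = 2.0000+1.7321i
X[3] = 2
X[4] = 2.0000-1.7321i
X[5] = 5.0000+3.4641i

X = [-4, 5.0000-3.4641i, 2.0000+1.7321i, 2, 2.0000-1.7321i, 5.0000+3.4641i]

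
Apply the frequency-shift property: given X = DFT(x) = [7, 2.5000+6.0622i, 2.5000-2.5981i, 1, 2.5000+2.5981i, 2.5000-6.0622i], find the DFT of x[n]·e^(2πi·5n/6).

Modulation property: DFT(ω_6^(-5n)·x[n]) = X[(k-5) mod 6], so circularly shift X by 5 positions.

X[k-5] = [2.5000+6.0622i, 2.5000-2.5981i, 1, 2.5000+2.5981i, 2.5000-6.0622i, 7]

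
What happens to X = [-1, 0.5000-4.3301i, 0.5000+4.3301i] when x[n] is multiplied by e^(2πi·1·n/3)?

Modulation property: DFT(ω_3^(-1n)·x[n]) = X[(k-1) mod 3], so circularly shift X by 1 positions.

X[k-1] = [0.5000+4.3301i, -1, 0.5000-4.3301i]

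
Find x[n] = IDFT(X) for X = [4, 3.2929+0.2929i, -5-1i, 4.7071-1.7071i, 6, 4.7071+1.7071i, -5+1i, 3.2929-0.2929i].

x[n] = (1/8) Σ(k=0 to 7) X[k] · e^(2πikn/8)

Computing each x[n]:
x[0] = 2
x[1] = 0
x[2] = 2
x[3] = 0
x[4] = -2
x[5] = 0
x[6] = 3
x[7] = -1

x = [2, 0, 2, 0, -2, 0, 3, -1]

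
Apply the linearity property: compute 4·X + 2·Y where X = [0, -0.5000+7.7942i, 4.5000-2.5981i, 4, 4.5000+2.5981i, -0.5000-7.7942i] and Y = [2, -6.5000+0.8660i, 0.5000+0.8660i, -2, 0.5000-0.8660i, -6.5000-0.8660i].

By linearity: DFT(4x + 2y) = 4·DFT(x) + 2·DFT(y)
= 4·[0, -0.5000+7.7942i, 4.5000-2.5981i, 4, 4.5000+2.5981i, -0.5000-7.7942i] + 2·[2, -6.5000+0.8660i, 0.5000+0.8660i, -2, 0.5000-0.8660i, -6.5000-0.8660i]

Computing element-wise:
Z[0] = 4·(0) + 2·(2) = 4
Z[1] = 4·(-0.5000+7.7942i) + 2·(-6.5000+0.8660i) = -15.0000+32.9088i
Z[2] = 4·(4.5000-2.5981i) + 2·(0.5000+0.8660i) = 19.0000-8.6604i
Z[3] = 4·(4) + 2·(-2) = 12
Z[4] = 4·(4.5000+2.5981i) + 2·(0.5000-0.8660i) = 19.0000+8.6604i
Z[5] = 4·(-0.5000-7.7942i) + 2·(-6.5000-0.8660i) = -15.0000-32.9088i

DFT(4x + 2y) = 4·X + 2·Y = [4, -15.0000+32.9088i, 19.0000-8.6604i, 12, 19.0000+8.6604i, -15.0000-32.9088i]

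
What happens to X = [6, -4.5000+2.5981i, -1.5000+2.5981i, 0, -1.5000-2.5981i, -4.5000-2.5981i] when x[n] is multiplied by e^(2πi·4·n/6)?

Modulation property: DFT(ω_6^(-4n)·x[n]) = X[(k-4) mod 6], so circularly shift X by 4 positions.

X[k-4] = [-1.5000+2.5981i, 0, -1.5000-2.5981i, -4.5000-2.5981i, 6, -4.5000+2.5981i]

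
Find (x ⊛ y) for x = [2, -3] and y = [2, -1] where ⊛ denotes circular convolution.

(x ⊛ y)[n] = Σ(m=0 to 1) x[m] · y[(n-m) mod 2]

Computing each output sample:
(x ⊛ y)[0] = 7
(x ⊛ y)[1] = -8

x ⊛ y = [7, -8]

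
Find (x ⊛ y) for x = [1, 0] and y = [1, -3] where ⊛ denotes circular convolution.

(x ⊛ y)[n] = Σ(m=0 to 1) x[m] · y[(n-m) mod 2]

Computing each output sample:
(x ⊛ y)[0] = 1
(x ⊛ y)[1] = -3

x ⊛ y = [1, -3]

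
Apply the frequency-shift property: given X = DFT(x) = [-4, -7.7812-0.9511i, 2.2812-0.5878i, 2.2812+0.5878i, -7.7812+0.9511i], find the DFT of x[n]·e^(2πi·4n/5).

Modulation property: DFT(ω_5^(-4n)·x[n]) = X[(k-4) mod 5], so circularly shift X by 4 positions.

X[k-4] = [-7.7812-0.9511i, 2.2812-0.5878i, 2.2812+0.5878i, -7.7812+0.9511i, -4]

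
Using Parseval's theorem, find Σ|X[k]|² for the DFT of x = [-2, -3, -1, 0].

Parseval: Σ|x[n]|² = (1/N)Σ|X[k]|², so Σ|X[k]|² = N·Σ|x[n]|² = 4·14.0000

Σ|X[k]|² = N·Σ|x[n]|² = 4·14.0000 = 56.0000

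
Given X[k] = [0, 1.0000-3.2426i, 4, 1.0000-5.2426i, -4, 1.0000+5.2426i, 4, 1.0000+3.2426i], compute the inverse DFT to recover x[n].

x[n] = (1/8) Σ(k=0 to 7) X[k] · e^(2πikn/8)

Computing each x[n]:
x[0] = 1
x[1] = 2
x[2] = -2
x[3] = 2
x[4] = 0
x[5] = -1
x[6] = -1
x[7] = -1

x = [1, 2, -2, 2, 0, -1, -1, -1]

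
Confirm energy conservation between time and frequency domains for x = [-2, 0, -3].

Time domain:
Σ|x[n]|² = |-2|² + |0|² + |-3|² = 13.0000

Frequency domain:
(1/3)Σ|X[k]|² = (1/3)(|-5|² + |-0.5000-2.5981i|² + |-0.5000+2.5981i|²) = (1/3)·39.0000 = 13.0000

Both sides agree, confirming Parseval's theorem.

Σ|x[n]|² = (1/N)Σ|X[k]|² = 13.0000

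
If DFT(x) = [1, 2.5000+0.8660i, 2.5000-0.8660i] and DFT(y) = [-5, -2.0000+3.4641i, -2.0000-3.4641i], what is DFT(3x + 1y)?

By linearity: DFT(3x + 1y) = 3·DFT(x) + 1·DFT(y)
= 3·[1, 2.5000+0.8660i, 2.5000-0.8660i] + 1·[-5, -2.0000+3.4641i, -2.0000-3.4641i]

Computing element-wise:
Z[0] = 3·(1) + 1·(-5) = -2
Z[1] = 3·(2.5000+0.8660i) + 1·(-2.0000+3.4641i) = 5.5000+6.0621i
Z[2] = 3·(2.5000-0.8660i) + 1·(-2.0000-3.4641i) = 5.5000-6.0621i

DFT(3x + 1y) = 3·X + 1·Y = [-2, 5.5000+6.0621i, 5.5000-6.0621i]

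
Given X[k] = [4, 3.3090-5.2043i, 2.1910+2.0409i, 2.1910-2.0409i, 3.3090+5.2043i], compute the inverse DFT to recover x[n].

x[n] = (1/5) Σ(k=0 to 4) X[k] · e^(2πikn/5)

Computing each x[n]:
x[0] = 3
x[1] = 2
x[2] = 2
x[3] = -2
x[4] = -1

x = [3, 2, 2, -2, -1]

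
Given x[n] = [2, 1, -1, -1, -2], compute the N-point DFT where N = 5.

X[k] = Σ(n=0 to 4) x[n] · ω_5^(nk)
where ω_5 = e^(-2πi/5)

Computing each X[k]:
X[0] = -1
X[1] = 3.3090-2.8532i
X[2] = 2.1910-1.7634i
X[3] = 2.1910+1.7634i
X[4] = 3.3090+2.8532i

X = [-1, 3.3090-2.8532i, 2.1910-1.7634i, 2.1910+1.7634i, 3.3090+2.8532i]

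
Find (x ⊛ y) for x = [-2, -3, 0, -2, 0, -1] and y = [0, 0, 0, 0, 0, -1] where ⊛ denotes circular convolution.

(x ⊛ y)[n] = Σ(m=0 to 5) x[m] · y[(n-m) mod 6]

Computing each output sample:
(x ⊛ y)[0] = 3
(x ⊛ y)[1] = 0
(x ⊛ y)[2] = 2
(x ⊛ y)[3] = 0
(x ⊛ y)[4] = 1
(x ⊛ y)[5] = 2

x ⊛ y = [3, 0, 2, 0, 1, 2]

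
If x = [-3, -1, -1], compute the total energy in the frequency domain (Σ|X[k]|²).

Parseval: Σ|x[n]|² = (1/N)Σ|X[k]|², so Σ|X[k]|² = N·Σ|x[n]|² = 3·11.0000

Σ|X[k]|² = N·Σ|x[n]|² = 3·11.0000 = 33.0000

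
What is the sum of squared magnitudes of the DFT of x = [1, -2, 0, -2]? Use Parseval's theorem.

Parseval: Σ|x[n]|² = (1/N)Σ|X[k]|², so Σ|X[k]|² = N·Σ|x[n]|² = 4·9.0000

Σ|X[k]|² = N·Σ|x[n]|² = 4·9.0000 = 36.0000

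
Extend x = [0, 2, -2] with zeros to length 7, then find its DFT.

Original 3-point DFT: [0, -3.4641i, 3.4641i]
Zero-padded 7-point DFT provides frequency interpolation.

DFT_7([x, 0, ...]) = [0, 1.6920+0.3862i, 1.3569-2.8176i, -3.0489-2.4314i, -3.0489+2.4314i, 1.3569+2.8176i, 1.6920-0.3862i]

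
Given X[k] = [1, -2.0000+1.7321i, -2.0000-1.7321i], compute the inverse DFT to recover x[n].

x[n] = (1/3) Σ(k=0 to 2) X[k] · e^(2πikn/3)

Computing each x[n]:
x[0] = -1
x[1] = 0
x[2] = 2

x = [-1, 0, 2]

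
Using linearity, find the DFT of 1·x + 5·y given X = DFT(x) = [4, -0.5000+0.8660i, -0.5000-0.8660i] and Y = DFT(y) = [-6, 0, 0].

By linearity: DFT(1x + 5y) = 1·DFT(x) + 5·DFT(y)
= 1·[4, -0.5000+0.8660i, -0.5000-0.8660i] + 5·[-6, 0, 0]

Computing element-wise:
Z[0] = 1·(4) + 5·(-6) = -26
Z[1] = 1·(-0.5000+0.8660i) + 5·(0) = -0.5000+0.8660i
Z[2] = 1·(-0.5000-0.8660i) + 5·(0) = -0.5000-0.8660i

DFT(1x + 5y) = 1·X + 5·Y = [-26, -0.5000+0.8660i, -0.5000-0.8660i]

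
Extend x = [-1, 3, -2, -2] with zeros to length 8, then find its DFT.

Original 4-point DFT: [-2, 1-5i, -4, 1+5i]
Zero-padded 8-point DFT provides frequency interpolation.

DFT_8([x, 0, ...]) = [-2, 2.5355+1.2929i, 1-5i, -4.5355-2.7071i, -4, -4.5355+2.7071i, 1+5i, 2.5355-1.2929i]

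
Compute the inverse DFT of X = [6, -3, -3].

x[n] = (1/3) Σ(k=0 to 2) X[k] · e^(2πikn/3)

Computing each x[n]:
x[0] = 0
x[1] = 3
x[2] = 3

x = [0, 3, 3]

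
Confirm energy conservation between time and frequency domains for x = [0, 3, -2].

Time domain:
Σ|x[n]|² = |0|² + |3|² + |-2|² = 13.0000

Frequency domain:
(1/3)Σ|X[k]|² = (1/3)(|1|² + |-0.5000-4.3301i|² + |-0.5000+4.3301i|²) = (1/3)·39.0000 = 13.0000

Both sides agree, confirming Parseval's theorem.

Σ|x[n]|² = (1/N)Σ|X[k]|² = 13.0000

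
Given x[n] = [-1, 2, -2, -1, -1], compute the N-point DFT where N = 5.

X[k] = Σ(n=0 to 4) x[n] · ω_5^(nk)
where ω_5 = e^(-2πi/5)

Computing each X[k]:
X[0] = -3
X[1] = 1.7361-2.2654i
X[2] = -2.7361-2.7144i
X[3] = -2.7361+2.7144i
X[4] = 1.7361+2.2654i

X = [-3, 1.7361-2.2654i, -2.7361-2.7144i, -2.7361+2.7144i, 1.7361+2.2654i]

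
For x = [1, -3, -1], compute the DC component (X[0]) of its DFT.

X[0] = Σ(n=0 to 2) x[n] · ω_3^0 = Σ x[n]
= (1) + (-3) + (-1)

X[0] = -3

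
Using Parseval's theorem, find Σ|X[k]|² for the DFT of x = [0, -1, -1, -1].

Parseval: Σ|x[n]|² = (1/N)Σ|X[k]|², so Σ|X[k]|² = N·Σ|x[n]|² = 4·3.0000

Σ|X[k]|² = N·Σ|x[n]|² = 4·3.0000 = 12.0000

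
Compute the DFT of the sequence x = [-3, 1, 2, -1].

X[k] = Σ(n=0 to 3) x[n] · ω_4^(nk)
where ω_4 = e^(-2πi/4)

Computing each X[k]:
X[0] = -1
X[1] = -5-2i
X[2] = -1
X[3] = -5+2i

X = [-1, -5-2i, -1, -5+2i]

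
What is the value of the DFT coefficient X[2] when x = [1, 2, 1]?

X[2] = Σ(n=0 to 2) x[n] · ω_3^(2n) where ω_3 = e^(-2πi/3)
= (1)·ω_3^0 + (2)·ω_3^2 + (1)·ω_3^4

X[2] = -0.5000+0.8660i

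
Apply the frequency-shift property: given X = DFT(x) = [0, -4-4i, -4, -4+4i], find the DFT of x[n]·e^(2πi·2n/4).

Modulation property: DFT(ω_4^(-2n)·x[n]) = X[(k-2) mod 4], so circularly shift X by 2 positions.

X[k-2] = [-4, -4+4i, 0, -4-4i]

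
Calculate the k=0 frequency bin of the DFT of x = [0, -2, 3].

X[0] = Σ(n=0 to 2) x[n] · ω_3^0 = Σ x[n]
= (0) + (-2) + (3)

X[0] = 1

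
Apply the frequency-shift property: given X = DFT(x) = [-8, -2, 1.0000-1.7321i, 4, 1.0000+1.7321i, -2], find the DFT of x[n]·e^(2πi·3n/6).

Modulation property: DFT(ω_6^(-3n)·x[n]) = X[(k-3) mod 6], so circularly shift X by 3 positions.

X[k-3] = [4, 1.0000+1.7321i, -2, -8, -2, 1.0000-1.7321i]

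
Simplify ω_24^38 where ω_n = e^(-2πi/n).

Since ω_24^24 = 1, powers reduce modulo 24.
38 mod 24 = 14
So ω_24^38 = ω_24^14 = e^(-2πi·14/24)

ω_24^38 = ω_24^14 = -0.8660+0.5000i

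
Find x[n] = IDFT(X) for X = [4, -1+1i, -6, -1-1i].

x[n] = (1/4) Σ(k=0 to 3) X[k] · e^(2πikn/4)

Computing each x[n]:
x[0] = -1
x[1] = 2
x[2] = 0
x[3] = 3

x = [-1, 2, 0, 3]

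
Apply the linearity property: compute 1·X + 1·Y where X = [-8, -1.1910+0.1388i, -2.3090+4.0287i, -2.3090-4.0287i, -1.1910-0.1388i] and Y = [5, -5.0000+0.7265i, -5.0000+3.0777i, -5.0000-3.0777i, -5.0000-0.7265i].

By linearity: DFT(1x + 1y) = 1·DFT(x) + 1·DFT(y)
= 1·[-8, -1.1910+0.1388i, -2.3090+4.0287i, -2.3090-4.0287i, -1.1910-0.1388i] + 1·[5, -5.0000+0.7265i, -5.0000+3.0777i, -5.0000-3.0777i, -5.0000-0.7265i]

Computing element-wise:
Z[0] = 1·(-8) + 1·(5) = -3
Z[1] = 1·(-1.1910+0.1388i) + 1·(-5.0000+0.7265i) = -6.1910+0.8653i
Z[2] = 1·(-2.3090+4.0287i) + 1·(-5.0000+3.0777i) = -7.3090+7.1064i
Z[3] = 1·(-2.3090-4.0287i) + 1·(-5.0000-3.0777i) = -7.3090-7.1064i
Z[4] = 1·(-1.1910-0.1388i) + 1·(-5.0000-0.7265i) = -6.1910-0.8653i

DFT(1x + 1y) = 1·X + 1·Y = [-3, -6.1910+0.8653i, -7.3090+7.1064i, -7.3090-7.1064i, -6.1910-0.8653i]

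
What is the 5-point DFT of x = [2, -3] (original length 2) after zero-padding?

Original 2-point DFT: [-1, 5]
Zero-padded 5-point DFT provides frequency interpolation.

DFT_5([x, 0, ...]) = [-1, 1.0729+2.8532i, 4.4271+1.7634i, 4.4271-1.7634i, 1.0729-2.8532i]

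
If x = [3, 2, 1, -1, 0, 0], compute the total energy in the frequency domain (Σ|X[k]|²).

Parseval: Σ|x[n]|² = (1/N)Σ|X[k]|², so Σ|X[k]|² = N·Σ|x[n]|² = 6·15.0000

Σ|X[k]|² = N·Σ|x[n]|² = 6·15.0000 = 90.0000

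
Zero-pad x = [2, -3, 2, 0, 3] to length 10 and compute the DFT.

Original 5-point DFT: [4, 0.3820+4.5308i, 2.6180+5.4288i, 2.6180-5.4288i, 0.3820-4.5308i]
Zero-padded 10-point DFT provides frequency interpolation.

DFT_10([x, 0, ...]) = [4, -2.2361-1.9021i, 0.3820+4.5308i, 2.2361+1.1756i, 2.6180+5.4288i, 10, 2.6180-5.4288i, 2.2361-1.1756i, 0.3820-4.5308i, -2.2361+1.9021i]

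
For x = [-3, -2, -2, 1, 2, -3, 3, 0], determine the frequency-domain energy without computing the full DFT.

Parseval: Σ|x[n]|² = (1/N)Σ|X[k]|², so Σ|X[k]|² = N·Σ|x[n]|² = 8·40.0000

Σ|X[k]|² = N·Σ|x[n]|² = 8·40.0000 = 320.0000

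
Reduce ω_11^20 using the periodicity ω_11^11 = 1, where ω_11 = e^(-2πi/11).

Since ω_11^11 = 1, powers reduce modulo 11.
20 mod 11 = 9
So ω_11^20 = ω_11^9 = e^(-2πi·9/11)

ω_11^20 = ω_11^9 = 0.4154+0.9096i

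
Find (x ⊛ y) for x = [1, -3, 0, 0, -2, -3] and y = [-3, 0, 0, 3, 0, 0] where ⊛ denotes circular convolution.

(x ⊛ y)[n] = Σ(m=0 to 5) x[m] · y[(n-m) mod 6]

Computing each output sample:
(x ⊛ y)[0] = -3
(x ⊛ y)[1] = 3
(x ⊛ y)[2] = -9
(x ⊛ y)[3] = 3
(x ⊛ y)[4] = -3
(x ⊛ y)[5] = 9

x ⊛ y = [-3, 3, -9, 3, -3, 9]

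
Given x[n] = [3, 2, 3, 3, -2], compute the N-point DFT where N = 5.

X[k] = Σ(n=0 to 4) x[n] · ω_5^(nk)
where ω_5 = e^(-2πi/5)

Computing each X[k]:
X[0] = 9
X[1] = -1.8541-3.8042i
X[2] = 4.8541-2.3511i
X[3] = 4.8541+2.3511i
X[4] = -1.8541+3.8042i

X = [9, -1.8541-3.8042i, 4.8541-2.3511i, 4.8541+2.3511i, -1.8541+3.8042i]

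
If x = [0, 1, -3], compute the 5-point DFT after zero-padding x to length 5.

Original 3-point DFT: [-2, 1.0000-3.4641i, 1.0000+3.4641i]
Zero-padded 5-point DFT provides frequency interpolation.

DFT_5([x, 0, ...]) = [-2, 2.7361+0.8123i, -1.7361-3.4410i, -1.7361+3.4410i, 2.7361-0.8123i]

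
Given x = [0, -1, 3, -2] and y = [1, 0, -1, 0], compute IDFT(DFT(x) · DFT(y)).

(x ⊛ y)[n] = Σ(m=0 to 3) x[m] · y[(n-m) mod 4]

Computing each output sample:
(x ⊛ y)[0] = -3
(x ⊛ y)[1] = 1
(x ⊛ y)[2] = 3
(x ⊛ y)[3] = -1

x ⊛ y = [-3, 1, 3, -1]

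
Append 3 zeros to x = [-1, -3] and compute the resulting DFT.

Original 2-point DFT: [-4, 2]
Zero-padded 5-point DFT provides frequency interpolation.

DFT_5([x, 0, ...]) = [-4, -1.9271+2.8532i, 1.4271+1.7634i, 1.4271-1.7634i, -1.9271-2.8532i]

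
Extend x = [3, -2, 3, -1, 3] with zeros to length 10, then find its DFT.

Original 5-point DFT: [6, 1.6910+2.4041i, 2.8090+6.7432i, 2.8090-6.7432i, 1.6910-2.4041i]
Zero-padded 10-point DFT provides frequency interpolation.

DFT_10([x, 0, ...]) = [6, 0.1910-2.4899i, 1.6910+2.4041i, 1.3090+0.2245i, 2.8090+6.7432i, 12, 2.8090-6.7432i, 1.3090-0.2245i, 1.6910-2.4041i, 0.1910+2.4899i]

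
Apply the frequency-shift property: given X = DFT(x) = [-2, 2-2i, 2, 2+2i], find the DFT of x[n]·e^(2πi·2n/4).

Modulation property: DFT(ω_4^(-2n)·x[n]) = X[(k-2) mod 4], so circularly shift X by 2 positions.

X[k-2] = [2, 2+2i, -2, 2-2i]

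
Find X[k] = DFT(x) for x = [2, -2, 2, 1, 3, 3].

X[k] = Σ(n=0 to 5) x[n] · ω_6^(nk)
where ω_6 = e^(-2πi/6)

Computing each X[k]:
X[0] = 9
X[1] = -1.0000+5.1962i
X[2] = 3.4641i
X[3] = 5
X[4] = -3.4641i
X[5] = -1.0000-5.1962i

X = [9, -1.0000+5.1962i, 3.4641i, 5, -3.4641i, -1.0000-5.1962i]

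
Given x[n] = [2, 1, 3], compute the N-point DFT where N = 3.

X[k] = Σ(n=0 to 2) x[n] · ω_3^(nk)
where ω_3 = e^(-2πi/3)

Computing each X[k]:
X[0] = 6
X[1] = 1.7321i
X[2] = -1.7321i

X = [6, 1.7321i, -1.7321i]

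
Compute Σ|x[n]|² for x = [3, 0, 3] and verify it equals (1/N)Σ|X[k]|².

Time domain:
Σ|x[n]|² = |3|² + |0|² + |3|² = 18.0000

Frequency domain:
(1/3)Σ|X[k]|² = (1/3)(|6|² + |1.5000+2.5981i|² + |1.5000-2.5981i|²) = (1/3)·54.0000 = 18.0000

Both sides agree, confirming Parseval's theorem.

Σ|x[n]|² = (1/N)Σ|X[k]|² = 18.0000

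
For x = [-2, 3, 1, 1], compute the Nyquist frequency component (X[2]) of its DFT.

X[2] = Σ(n=0 to 3) x[n] · ω_4^(2n) where ω_4 = e^(-2πi/4)
= (-2)·ω_4^0 + (3)·ω_4^2 + (1)·ω_4^4 + (1)·ω_4^6

X[2] = -5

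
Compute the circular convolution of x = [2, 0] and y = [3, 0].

(x ⊛ y)[n] = Σ(m=0 to 1) x[m] · y[(n-m) mod 2]

Computing each output sample:
(x ⊛ y)[0] = 6
(x ⊛ y)[1] = 0

x ⊛ y = [6, 0]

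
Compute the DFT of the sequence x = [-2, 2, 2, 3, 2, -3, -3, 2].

X[k] = Σ(n=0 to 7) x[n] · ω_8^(nk)
where ω_8 = e^(-2πi/8)

Computing each X[k]:
X[0] = 3
X[1] = -1.1716-9.2426i
X[2] = 1+6i
X[3] = -6.8284+0.7574i
X[4] = -5
X[5] = -6.8284-0.7574i
X[6] = 1-6i
X[7] = -1.1716+9.2426i

X = [3, -1.1716-9.2426i, 1+6i, -6.8284+0.7574i, -5, -6.8284-0.7574i, 1-6i, -1.1716+9.2426i]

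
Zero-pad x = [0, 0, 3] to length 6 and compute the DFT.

Original 3-point DFT: [3, -1.5000+2.5981i, -1.5000-2.5981i]
Zero-padded 6-point DFT provides frequency interpolation.

DFT_6([x, 0, ...]) = [3, -1.5000-2.5981i, -1.5000+2.5981i, 3, -1.5000-2.5981i, -1.5000+2.5981i]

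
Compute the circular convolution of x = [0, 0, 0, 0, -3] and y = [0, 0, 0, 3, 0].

(x ⊛ y)[n] = Σ(m=0 to 4) x[m] · y[(n-m) mod 5]

Computing each output sample:
(x ⊛ y)[0] = 0
(x ⊛ y)[1] = 0
(x ⊛ y)[2] = -9
(x ⊛ y)[3] = 0
(x ⊛ y)[4] = 0

x ⊛ y = [0, 0, -9, 0, 0]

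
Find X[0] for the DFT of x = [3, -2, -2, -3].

X[0] = Σ(n=0 to 3) x[n] · ω_4^0 = Σ x[n]
= (3) + (-2) + (-2) + (-3)

X[0] = -4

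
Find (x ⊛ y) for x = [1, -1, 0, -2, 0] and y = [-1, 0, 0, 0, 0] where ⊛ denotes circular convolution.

(x ⊛ y)[n] = Σ(m=0 to 4) x[m] · y[(n-m) mod 5]

Computing each output sample:
(x ⊛ y)[0] = -1
(x ⊛ y)[1] = 1
(x ⊛ y)[2] = 0
(x ⊛ y)[3] = 2
(x ⊛ y)[4] = 0

x ⊛ y = [-1, 1, 0, 2, 0]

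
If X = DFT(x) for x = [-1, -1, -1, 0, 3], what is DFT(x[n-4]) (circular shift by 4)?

Time shift by 4: X_shifted[k] = ω_5^(4k) · X[k]
Shifted x = [-1, -1, 0, 3, -1]

DFT(x[n-4]) = [0, -4.0451+1.7634i, 1.5451-2.8532i, 1.5451+2.8532i, -4.0451-1.7634i]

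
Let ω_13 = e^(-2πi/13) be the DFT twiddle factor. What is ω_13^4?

ω_13^4 = e^(-2πi·4/13)
= cos(-2π·4/13) + i·sin(-2π·4/13)
= cos(-8π/13) + i·sin(-8π/13)

ω_13^4 = cos(-8π/13) + i·sin(-8π/13) = -0.3546-0.9350i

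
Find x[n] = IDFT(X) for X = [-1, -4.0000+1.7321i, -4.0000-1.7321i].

x[n] = (1/3) Σ(k=0 to 2) X[k] · e^(2πikn/3)

Computing each x[n]:
x[0] = -3
x[1] = 0
x[2] = 2

x = [-3, 0, 2]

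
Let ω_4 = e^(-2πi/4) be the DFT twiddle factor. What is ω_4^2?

ω_4^2 = e^(-2πi·2/4)
= cos(-2π·2/4) + i·sin(-2π·2/4)
= cos(-4π/4) + i·sin(-4π/4)

ω_4^2 = cos(-4π/4) + i·sin(-4π/4) = -1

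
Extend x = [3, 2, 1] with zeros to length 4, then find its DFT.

Original 3-point DFT: [6, 1.5000-0.8660i, 1.5000+0.8660i]
Zero-padded 4-point DFT provides frequency interpolation.

DFT_4([x, 0, ...]) = [6, 2-2i, 2, 2+2i]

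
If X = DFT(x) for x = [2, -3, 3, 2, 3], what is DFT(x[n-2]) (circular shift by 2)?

Time shift by 2: X_shifted[k] = ω_5^(2k) · X[k]
Shifted x = [2, 3, 2, -3, 3]

DFT(x[n-2]) = [7, 4.6631-2.9389i, -3.1631+4.7553i, -3.1631-4.7553i, 4.6631+2.9389i]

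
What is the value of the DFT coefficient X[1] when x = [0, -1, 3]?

X[1] = Σ(n=0 to 2) x[n] · ω_3^(1n) where ω_3 = e^(-2πi/3)
= (0)·ω_3^0 + (-1)·ω_3^1 + (3)·ω_3^2

X[1] = -1.0000+3.4641i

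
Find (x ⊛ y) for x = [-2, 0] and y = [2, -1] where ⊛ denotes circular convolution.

(x ⊛ y)[n] = Σ(m=0 to 1) x[m] · y[(n-m) mod 2]

Computing each output sample:
(x ⊛ y)[0] = -4
(x ⊛ y)[1] = 2

x ⊛ y = [-4, 2]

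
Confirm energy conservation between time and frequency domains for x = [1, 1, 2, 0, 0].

Time domain:
Σ|x[n]|² = |1|² + |1|² + |2|² + |0|² + |0|² = 6.0000

Frequency domain:
(1/5)Σ|X[k]|² = (1/5)(|4|² + |-0.3090-2.1266i|² + |0.8090+1.3143i|² + |0.8090-1.3143i|² + |-0.3090+2.1266i|²) = (1/5)·30.0000 = 6.0000

Both sides agree, confirming Parseval's theorem.

Σ|x[n]|² = (1/N)Σ|X[k]|² = 6.0000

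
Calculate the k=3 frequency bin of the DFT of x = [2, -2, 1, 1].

X[3] = Σ(n=0 to 3) x[n] · ω_4^(3n) where ω_4 = e^(-2πi/4)
= (2)·ω_4^0 + (-2)·ω_4^3 + (1)·ω_4^6 + (1)·ω_4^9

X[3] = 1-3i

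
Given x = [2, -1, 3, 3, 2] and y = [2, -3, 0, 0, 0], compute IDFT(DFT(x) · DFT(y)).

(x ⊛ y)[n] = Σ(m=0 to 4) x[m] · y[(n-m) mod 5]

Computing each output sample:
(x ⊛ y)[0] = -2
(x ⊛ y)[1] = -8
(x ⊛ y)[2] = 9
(x ⊛ y)[3] = -3
(x ⊛ y)[4] = -5

x ⊛ y = [-2, -8, 9, -3, -5]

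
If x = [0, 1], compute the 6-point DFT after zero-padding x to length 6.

Original 2-point DFT: [1, -1]
Zero-padded 6-point DFT provides frequency interpolation.

DFT_6([x, 0, ...]) = [1, 0.5000-0.8660i, -0.5000-0.8660i, -1, -0.5000+0.8660i, 0.5000+0.8660i]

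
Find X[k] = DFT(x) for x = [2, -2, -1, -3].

X[k] = Σ(n=0 to 3) x[n] · ω_4^(nk)
where ω_4 = e^(-2πi/4)

Computing each X[k]:
X[0] = -4
X[1] = 3-1i
X[2] = 6
X[3] = 3+1i

X = [-4, 3-1i, 6, 3+1i]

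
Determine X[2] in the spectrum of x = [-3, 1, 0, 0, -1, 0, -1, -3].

X[2] = Σ(n=0 to 7) x[n] · ω_8^(2n) where ω_8 = e^(-2πi/8)
= (-3)·ω_8^0 + (1)·ω_8^2 + (0)·ω_8^4 + (0)·ω_8^6 + (-1)·ω_8^8 + (0)·ω_8^10 + (-1)·ω_8^12 + (-3)·ω_8^14

X[2] = -3-4i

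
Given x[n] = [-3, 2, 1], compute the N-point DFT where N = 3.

X[k] = Σ(n=0 to 2) x[n] · ω_3^(nk)
where ω_3 = e^(-2πi/3)

Computing each X[k]:
X[0] = 0
X[1] = -4.5000-0.8660i
X[2] = -4.5000+0.8660i

X = [0, -4.5000-0.8660i, -4.5000+0.8660i]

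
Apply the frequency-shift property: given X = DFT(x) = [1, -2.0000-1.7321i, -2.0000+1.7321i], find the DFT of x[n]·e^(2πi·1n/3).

Modulation property: DFT(ω_3^(-1n)·x[n]) = X[(k-1) mod 3], so circularly shift X by 1 positions.

X[k-1] = [-2.0000+1.7321i, 1, -2.0000-1.7321i]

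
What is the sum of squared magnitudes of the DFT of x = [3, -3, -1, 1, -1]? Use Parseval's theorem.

Parseval: Σ|x[n]|² = (1/N)Σ|X[k]|², so Σ|X[k]|² = N·Σ|x[n]|² = 5·21.0000

Σ|X[k]|² = N·Σ|x[n]|² = 5·21.0000 = 105.0000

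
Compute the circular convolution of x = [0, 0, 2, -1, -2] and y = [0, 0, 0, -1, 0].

(x ⊛ y)[n] = Σ(m=0 to 4) x[m] · y[(n-m) mod 5]

Computing each output sample:
(x ⊛ y)[0] = -2
(x ⊛ y)[1] = 1
(x ⊛ y)[2] = 2
(x ⊛ y)[3] = 0
(x ⊛ y)[4] = 0

x ⊛ y = [-2, 1, 2, 0, 0]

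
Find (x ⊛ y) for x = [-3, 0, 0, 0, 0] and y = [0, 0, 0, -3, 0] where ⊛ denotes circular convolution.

(x ⊛ y)[n] = Σ(m=0 to 4) x[m] · y[(n-m) mod 5]

Computing each output sample:
(x ⊛ y)[0] = 0
(x ⊛ y)[1] = 0
(x ⊛ y)[2] = 0
(x ⊛ y)[3] = 9
(x ⊛ y)[4] = 0

x ⊛ y = [0, 0, 0, 9, 0]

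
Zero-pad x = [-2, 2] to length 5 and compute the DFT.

Original 2-point DFT: [0, -4]
Zero-padded 5-point DFT provides frequency interpolation.

DFT_5([x, 0, ...]) = [0, -1.3820-1.9021i, -3.6180-1.1756i, -3.6180+1.1756i, -1.3820+1.9021i]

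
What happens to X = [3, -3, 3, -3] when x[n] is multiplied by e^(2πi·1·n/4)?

Modulation property: DFT(ω_4^(-1n)·x[n]) = X[(k-1) mod 4], so circularly shift X by 1 positions.

X[k-1] = [-3, 3, -3, 3]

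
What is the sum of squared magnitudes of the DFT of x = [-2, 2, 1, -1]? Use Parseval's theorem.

Parseval: Σ|x[n]|² = (1/N)Σ|X[k]|², so Σ|X[k]|² = N·Σ|x[n]|² = 4·10.0000

Σ|X[k]|² = N·Σ|x[n]|² = 4·10.0000 = 40.0000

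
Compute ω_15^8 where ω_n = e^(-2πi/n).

ω_15^8 = e^(-2πi·8/15)
= cos(-2π·8/15) + i·sin(-2π·8/15)
= cos(-16π/15) + i·sin(-16π/15)

ω_15^8 = cos(-16π/15) + i·sin(-16π/15) = -0.9781+0.2079i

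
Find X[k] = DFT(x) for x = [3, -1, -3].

X[k] = Σ(n=0 to 2) x[n] · ω_3^(nk)
where ω_3 = e^(-2πi/3)

Computing each X[k]:
X[0] = -1
X[1] = 5.0000-1.7321i
X[2] = 5.0000+1.7321i

X = [-1, 5.0000-1.7321i, 5.0000+1.7321i]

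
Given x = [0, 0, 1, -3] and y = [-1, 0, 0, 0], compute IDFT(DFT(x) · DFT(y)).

(x ⊛ y)[n] = Σ(m=0 to 3) x[m] · y[(n-m) mod 4]

Computing each output sample:
(x ⊛ y)[0] = 0
(x ⊛ y)[1] = 0
(x ⊛ y)[2] = -1
(x ⊛ y)[3] = 3

x ⊛ y = [0, 0, -1, 3]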